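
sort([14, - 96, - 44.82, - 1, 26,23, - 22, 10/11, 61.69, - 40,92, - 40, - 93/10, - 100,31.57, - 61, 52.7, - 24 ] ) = [ - 100, -96, - 61, - 44.82, - 40,-40, - 24,-22, - 93/10, - 1,10/11, 14, 23, 26,31.57, 52.7, 61.69, 92 ] 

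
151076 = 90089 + 60987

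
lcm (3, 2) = 6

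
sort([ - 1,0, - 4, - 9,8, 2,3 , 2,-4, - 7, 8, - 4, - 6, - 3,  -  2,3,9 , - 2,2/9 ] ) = [ - 9,  -  7, - 6, - 4, - 4, - 4,-3 , - 2,-2, - 1, 0,2/9,2,2,3,3,8,8,  9]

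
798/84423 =266/28141 =0.01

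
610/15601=610/15601 = 0.04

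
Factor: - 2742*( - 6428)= 2^3*3^1*  457^1*1607^1 =17625576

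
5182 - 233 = 4949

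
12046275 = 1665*7235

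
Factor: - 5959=-59^1*101^1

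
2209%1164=1045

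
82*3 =246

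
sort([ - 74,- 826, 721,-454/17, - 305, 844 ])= [ - 826,  -  305, - 74 , - 454/17,721, 844] 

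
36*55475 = 1997100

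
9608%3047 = 467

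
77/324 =77/324=0.24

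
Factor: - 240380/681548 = -85/241 = - 5^1*17^1*241^( - 1 )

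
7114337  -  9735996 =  - 2621659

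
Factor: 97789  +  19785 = 2^1*58787^1 = 117574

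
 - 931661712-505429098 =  - 1437090810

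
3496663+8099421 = 11596084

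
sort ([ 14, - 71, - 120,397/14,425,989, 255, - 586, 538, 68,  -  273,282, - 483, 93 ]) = [ - 586, - 483, - 273, - 120, - 71,14, 397/14,68, 93, 255,282,425, 538 , 989] 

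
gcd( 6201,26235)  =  477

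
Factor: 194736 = 2^4*3^1*4057^1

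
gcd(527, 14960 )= 17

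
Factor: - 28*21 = -2^2*3^1*7^2 = - 588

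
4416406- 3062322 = 1354084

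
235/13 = 18 + 1/13=18.08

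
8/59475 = 8/59475  =  0.00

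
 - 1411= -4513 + 3102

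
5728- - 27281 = 33009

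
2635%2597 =38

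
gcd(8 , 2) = 2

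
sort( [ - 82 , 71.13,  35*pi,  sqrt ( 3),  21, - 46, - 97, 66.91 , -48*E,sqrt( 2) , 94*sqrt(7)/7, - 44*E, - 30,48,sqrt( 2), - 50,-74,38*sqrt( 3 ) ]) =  [ - 48 * E, -44*E, - 97, - 82, - 74, - 50,  -  46, - 30 , sqrt(2 ),sqrt( 2), sqrt(3),21,94*sqrt( 7 ) /7,48,38*sqrt(3), 66.91,71.13 , 35*pi]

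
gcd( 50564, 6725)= 1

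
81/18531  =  9/2059 = 0.00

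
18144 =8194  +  9950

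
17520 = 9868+7652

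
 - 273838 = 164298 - 438136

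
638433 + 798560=1436993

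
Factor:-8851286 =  - 2^1 * 71^1*83^1*751^1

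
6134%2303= 1528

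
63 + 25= 88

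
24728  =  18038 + 6690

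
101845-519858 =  - 418013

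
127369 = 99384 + 27985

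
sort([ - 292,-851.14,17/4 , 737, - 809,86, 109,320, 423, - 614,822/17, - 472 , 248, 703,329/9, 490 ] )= [ - 851.14, - 809, -614, - 472, - 292 , 17/4, 329/9 , 822/17, 86, 109, 248,320, 423, 490, 703,737]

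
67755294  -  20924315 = 46830979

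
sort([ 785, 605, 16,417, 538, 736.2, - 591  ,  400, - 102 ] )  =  [-591, - 102,16,400, 417,538, 605,736.2,785 ]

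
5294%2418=458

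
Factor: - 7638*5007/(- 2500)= 19121733/1250 = 2^( - 1 )*3^2*5^( - 4)*19^1*67^1*1669^1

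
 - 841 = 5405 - 6246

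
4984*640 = 3189760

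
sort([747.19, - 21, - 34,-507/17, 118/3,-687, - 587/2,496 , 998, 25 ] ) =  [-687, - 587/2, -34,-507/17,-21, 25, 118/3, 496, 747.19,998 ] 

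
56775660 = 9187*6180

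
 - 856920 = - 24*35705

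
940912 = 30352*31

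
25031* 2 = 50062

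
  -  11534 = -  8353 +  - 3181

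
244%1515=244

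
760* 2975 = 2261000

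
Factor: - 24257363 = - 13^1*41^1*71^1*641^1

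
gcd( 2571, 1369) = 1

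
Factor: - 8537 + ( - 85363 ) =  - 2^2 * 3^1*5^2 * 313^1 = - 93900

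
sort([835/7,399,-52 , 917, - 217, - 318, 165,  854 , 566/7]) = [ - 318, - 217, - 52,566/7, 835/7, 165,399,  854, 917] 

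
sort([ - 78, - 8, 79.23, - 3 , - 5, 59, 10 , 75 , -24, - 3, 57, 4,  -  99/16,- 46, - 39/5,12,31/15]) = [ - 78, - 46 , - 24,-8, - 39/5,-99/16, - 5 , - 3, - 3, 31/15,4,10,  12,57 , 59,75, 79.23] 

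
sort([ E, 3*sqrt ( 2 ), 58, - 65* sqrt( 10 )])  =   [ - 65*sqrt( 10), E,3 * sqrt( 2), 58 ]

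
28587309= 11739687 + 16847622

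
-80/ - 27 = 80/27 = 2.96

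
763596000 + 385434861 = 1149030861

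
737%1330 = 737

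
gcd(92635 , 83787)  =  1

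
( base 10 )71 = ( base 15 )4B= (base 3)2122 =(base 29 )2D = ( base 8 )107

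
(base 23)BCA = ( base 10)6105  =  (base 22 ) cdb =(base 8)13731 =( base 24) AE9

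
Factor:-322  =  -2^1*7^1 * 23^1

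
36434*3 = 109302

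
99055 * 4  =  396220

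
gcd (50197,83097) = 7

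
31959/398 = 80 + 119/398 = 80.30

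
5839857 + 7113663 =12953520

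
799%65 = 19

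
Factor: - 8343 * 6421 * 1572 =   -  84212673516 = - 2^2*3^5 * 103^1*131^1*6421^1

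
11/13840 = 11/13840 = 0.00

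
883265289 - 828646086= 54619203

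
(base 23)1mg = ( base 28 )19F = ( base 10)1051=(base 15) 4a1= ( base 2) 10000011011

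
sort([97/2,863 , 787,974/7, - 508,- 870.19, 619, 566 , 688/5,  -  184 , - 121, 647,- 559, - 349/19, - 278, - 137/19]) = [ - 870.19, - 559 , - 508,-278, - 184, - 121 , - 349/19, - 137/19,97/2 , 688/5 , 974/7,566,  619,647, 787 , 863 ] 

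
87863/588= 149 + 251/588 = 149.43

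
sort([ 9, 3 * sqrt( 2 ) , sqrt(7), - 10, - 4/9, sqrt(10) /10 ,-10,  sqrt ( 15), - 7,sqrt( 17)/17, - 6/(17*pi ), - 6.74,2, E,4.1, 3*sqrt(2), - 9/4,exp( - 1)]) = [-10,- 10, - 7, - 6.74, - 9/4, - 4/9, - 6/(17*pi ), sqrt(17)/17,sqrt( 10) /10,exp( - 1 ) , 2, sqrt(7 ), E, sqrt(15 ), 4.1 , 3* sqrt(2), 3*sqrt( 2),9 ]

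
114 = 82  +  32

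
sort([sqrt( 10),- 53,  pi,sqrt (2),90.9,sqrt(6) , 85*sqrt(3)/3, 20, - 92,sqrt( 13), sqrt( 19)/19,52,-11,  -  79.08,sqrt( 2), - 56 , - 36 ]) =[-92, - 79.08, -56, - 53, - 36, - 11,sqrt( 19)/19, sqrt( 2),sqrt( 2),sqrt( 6 ),pi, sqrt(10), sqrt (13),  20,  85*sqrt(3)/3,52,90.9]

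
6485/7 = 6485/7 =926.43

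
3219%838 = 705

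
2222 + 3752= 5974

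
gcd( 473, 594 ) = 11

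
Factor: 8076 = 2^2*3^1*673^1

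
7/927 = 7/927 = 0.01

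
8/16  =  1/2 = 0.50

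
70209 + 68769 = 138978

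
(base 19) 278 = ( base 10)863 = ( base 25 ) 19D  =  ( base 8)1537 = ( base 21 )1k2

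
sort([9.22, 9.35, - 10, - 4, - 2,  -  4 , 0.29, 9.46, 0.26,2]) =[-10, - 4, - 4,-2, 0.26,  0.29, 2, 9.22, 9.35,9.46]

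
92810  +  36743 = 129553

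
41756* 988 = 41254928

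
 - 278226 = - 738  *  377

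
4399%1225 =724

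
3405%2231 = 1174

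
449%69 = 35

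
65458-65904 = -446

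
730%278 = 174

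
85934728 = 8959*9592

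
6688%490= 318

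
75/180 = 5/12 = 0.42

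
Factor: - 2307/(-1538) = 3/2 = 2^( - 1)*3^1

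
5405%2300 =805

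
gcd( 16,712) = 8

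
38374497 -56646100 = -18271603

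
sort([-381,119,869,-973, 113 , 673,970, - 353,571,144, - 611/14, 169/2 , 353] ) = [ -973,-381 ,-353, - 611/14, 169/2,113,119, 144, 353,  571,673,869, 970]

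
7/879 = 7/879= 0.01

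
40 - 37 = 3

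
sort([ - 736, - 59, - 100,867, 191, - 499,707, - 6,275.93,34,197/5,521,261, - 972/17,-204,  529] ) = [  -  736 ,-499 ,  -  204, - 100, - 59,-972/17, - 6,34, 197/5, 191 , 261,275.93,521, 529,707,867 ] 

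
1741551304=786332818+955218486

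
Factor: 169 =13^2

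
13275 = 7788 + 5487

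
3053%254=5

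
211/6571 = 211/6571 = 0.03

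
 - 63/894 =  - 21/298 = - 0.07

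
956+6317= 7273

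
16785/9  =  1865 = 1865.00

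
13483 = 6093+7390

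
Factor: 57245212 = 2^2 * 43^1*241^1*1381^1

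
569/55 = 10  +  19/55 = 10.35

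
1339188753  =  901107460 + 438081293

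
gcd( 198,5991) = 3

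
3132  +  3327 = 6459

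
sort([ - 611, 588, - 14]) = [-611, - 14, 588]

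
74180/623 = 74180/623= 119.07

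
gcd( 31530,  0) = 31530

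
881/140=881/140=6.29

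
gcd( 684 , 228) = 228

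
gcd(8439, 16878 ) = 8439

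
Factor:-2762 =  - 2^1* 1381^1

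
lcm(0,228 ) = 0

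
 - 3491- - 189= - 3302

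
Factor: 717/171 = 3^( - 1)*19^( - 1)*239^1= 239/57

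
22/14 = 1+4/7=1.57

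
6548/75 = 87 + 23/75 = 87.31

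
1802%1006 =796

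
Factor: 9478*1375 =13032250 = 2^1*5^3*7^1*11^1 *677^1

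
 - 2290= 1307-3597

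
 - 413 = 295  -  708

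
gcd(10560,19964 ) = 4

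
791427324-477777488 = 313649836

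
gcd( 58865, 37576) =61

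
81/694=81/694  =  0.12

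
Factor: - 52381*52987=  - 7^2*11^1*1069^1*4817^1 = -2775512047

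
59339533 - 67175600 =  - 7836067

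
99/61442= 99/61442 = 0.00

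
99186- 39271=59915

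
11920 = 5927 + 5993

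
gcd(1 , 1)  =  1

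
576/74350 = 288/37175  =  0.01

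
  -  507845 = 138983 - 646828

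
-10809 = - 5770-5039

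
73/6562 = 73/6562 = 0.01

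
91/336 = 13/48 = 0.27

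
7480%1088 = 952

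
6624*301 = 1993824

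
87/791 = 87/791 = 0.11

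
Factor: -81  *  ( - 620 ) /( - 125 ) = -2^2*3^4*5^( - 2)*31^1 = - 10044/25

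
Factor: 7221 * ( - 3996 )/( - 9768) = 64989/22 = 2^(-1 )*3^3*11^ ( -1 )*29^1*83^1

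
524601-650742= - 126141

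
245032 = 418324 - 173292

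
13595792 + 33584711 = 47180503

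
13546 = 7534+6012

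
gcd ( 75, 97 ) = 1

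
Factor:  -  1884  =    -  2^2*3^1*157^1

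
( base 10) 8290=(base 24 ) e9a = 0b10000001100010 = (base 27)BA1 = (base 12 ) 496a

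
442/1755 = 34/135 =0.25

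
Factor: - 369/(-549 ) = 41^1*  61^(-1 ) = 41/61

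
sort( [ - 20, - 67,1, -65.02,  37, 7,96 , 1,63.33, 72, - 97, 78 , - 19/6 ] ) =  [ - 97, - 67, - 65.02,-20, - 19/6,1, 1, 7, 37,63.33,72, 78,96 ]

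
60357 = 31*1947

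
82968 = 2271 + 80697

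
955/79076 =955/79076 = 0.01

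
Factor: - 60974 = - 2^1*43^1 * 709^1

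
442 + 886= 1328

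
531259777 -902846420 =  - 371586643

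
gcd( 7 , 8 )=1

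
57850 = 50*1157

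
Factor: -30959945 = -5^1 * 137^1*45197^1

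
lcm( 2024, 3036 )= 6072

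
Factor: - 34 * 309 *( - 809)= 8499354=2^1*3^1 * 17^1*103^1 * 809^1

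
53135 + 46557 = 99692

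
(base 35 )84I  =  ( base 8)23346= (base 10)9958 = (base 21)11c4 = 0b10011011100110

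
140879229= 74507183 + 66372046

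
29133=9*3237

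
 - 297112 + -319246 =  - 616358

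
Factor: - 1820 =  - 2^2*5^1*7^1*13^1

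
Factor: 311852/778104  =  2^ ( - 1)*3^( - 2)*53^1 * 101^( - 1 )*107^ ( - 1)*1471^1=77963/194526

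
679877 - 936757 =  - 256880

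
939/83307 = 313/27769 = 0.01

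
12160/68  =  178 + 14/17  =  178.82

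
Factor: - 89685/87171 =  - 29895/29057 = - 3^1*5^1*7^(-2) * 593^( - 1)*1993^1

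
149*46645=6950105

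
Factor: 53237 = 139^1*383^1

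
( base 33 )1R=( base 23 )2e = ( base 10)60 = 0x3c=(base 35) 1P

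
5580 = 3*1860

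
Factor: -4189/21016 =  - 59/296=- 2^(-3)*37^( - 1)*59^1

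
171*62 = 10602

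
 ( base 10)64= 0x40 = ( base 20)34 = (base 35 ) 1T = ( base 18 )3a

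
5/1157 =5/1157 = 0.00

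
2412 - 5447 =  - 3035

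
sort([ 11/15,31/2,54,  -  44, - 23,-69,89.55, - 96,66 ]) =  [ - 96, - 69,-44,  -  23,  11/15,31/2,54,  66, 89.55 ] 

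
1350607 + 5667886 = 7018493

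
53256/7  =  7608 = 7608.00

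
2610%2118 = 492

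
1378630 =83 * 16610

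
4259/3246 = 1 + 1013/3246 =1.31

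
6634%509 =17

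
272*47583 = 12942576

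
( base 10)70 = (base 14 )50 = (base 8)106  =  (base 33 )24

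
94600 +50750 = 145350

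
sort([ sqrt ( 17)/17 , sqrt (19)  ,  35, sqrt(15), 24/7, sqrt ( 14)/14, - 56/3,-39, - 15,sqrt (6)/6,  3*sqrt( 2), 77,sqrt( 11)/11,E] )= [- 39, - 56/3, - 15,sqrt (17)/17,sqrt(14) /14,sqrt(11)/11,sqrt (6) /6,E, 24/7,sqrt( 15 ),3*sqrt ( 2),sqrt(19), 35, 77] 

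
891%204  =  75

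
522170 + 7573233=8095403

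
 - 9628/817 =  - 12 + 176/817 = - 11.78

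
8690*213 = 1850970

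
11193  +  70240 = 81433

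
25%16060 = 25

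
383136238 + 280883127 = 664019365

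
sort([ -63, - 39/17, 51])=[ - 63, - 39/17, 51 ]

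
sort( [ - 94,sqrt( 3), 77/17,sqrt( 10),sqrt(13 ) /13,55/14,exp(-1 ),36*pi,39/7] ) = [ - 94,sqrt( 13)/13,exp ( - 1 ),sqrt (3),sqrt(10 ),55/14,77/17, 39/7,36*pi] 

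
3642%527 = 480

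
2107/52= 2107/52 = 40.52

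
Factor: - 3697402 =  -2^1*937^1* 1973^1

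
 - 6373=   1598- 7971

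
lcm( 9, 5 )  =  45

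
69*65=4485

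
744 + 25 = 769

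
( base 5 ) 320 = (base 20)45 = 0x55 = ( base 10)85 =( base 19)49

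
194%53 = 35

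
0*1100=0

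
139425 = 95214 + 44211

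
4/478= 2/239=   0.01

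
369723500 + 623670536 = 993394036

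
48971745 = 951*51495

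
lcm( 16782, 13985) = 83910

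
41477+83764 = 125241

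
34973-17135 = 17838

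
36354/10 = 18177/5 = 3635.40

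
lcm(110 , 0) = 0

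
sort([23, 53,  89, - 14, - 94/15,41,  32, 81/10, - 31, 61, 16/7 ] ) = [ - 31, - 14,-94/15, 16/7 , 81/10, 23, 32,41,53, 61, 89 ]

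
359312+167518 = 526830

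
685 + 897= 1582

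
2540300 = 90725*28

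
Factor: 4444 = 2^2 * 11^1 * 101^1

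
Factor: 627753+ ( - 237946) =389807 = 11^1*35437^1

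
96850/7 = 13835 + 5/7 = 13835.71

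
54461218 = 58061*938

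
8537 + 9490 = 18027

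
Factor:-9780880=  - 2^4*5^1*103^1*1187^1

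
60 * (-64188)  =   - 3851280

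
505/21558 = 505/21558 = 0.02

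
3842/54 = 1921/27 = 71.15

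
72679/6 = 72679/6  =  12113.17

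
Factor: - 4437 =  - 3^2*17^1*29^1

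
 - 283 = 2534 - 2817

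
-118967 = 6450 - 125417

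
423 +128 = 551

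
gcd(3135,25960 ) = 55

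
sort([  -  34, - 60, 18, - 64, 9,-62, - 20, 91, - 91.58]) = [-91.58, - 64,  -  62, - 60, - 34, - 20, 9, 18, 91]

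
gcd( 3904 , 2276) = 4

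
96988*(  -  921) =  - 89325948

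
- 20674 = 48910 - 69584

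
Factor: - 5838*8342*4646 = - 2^3*3^1*7^1*23^1 *43^1* 97^1*101^1*139^1 = - 226262969016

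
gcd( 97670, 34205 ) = 5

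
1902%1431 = 471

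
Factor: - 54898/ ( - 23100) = 27449/11550 = 2^(-1 )*3^( - 1 )*5^( - 2 )*7^(-1 ) * 11^(-1 )*27449^1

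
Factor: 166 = 2^1* 83^1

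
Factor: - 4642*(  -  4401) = 20429442 = 2^1*3^3*11^1*163^1*  211^1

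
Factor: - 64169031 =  - 3^1*21389677^1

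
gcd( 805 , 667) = 23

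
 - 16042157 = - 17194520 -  - 1152363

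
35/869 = 35/869 = 0.04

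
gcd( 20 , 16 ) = 4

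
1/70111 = 1/70111  =  0.00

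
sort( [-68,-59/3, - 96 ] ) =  [ - 96 , - 68 ,-59/3]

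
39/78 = 1/2 = 0.50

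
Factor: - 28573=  - 28573^1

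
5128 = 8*641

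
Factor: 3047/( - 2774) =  - 2^( - 1)*11^1*19^( - 1)*73^(-1) *277^1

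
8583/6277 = 8583/6277=1.37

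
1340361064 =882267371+458093693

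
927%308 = 3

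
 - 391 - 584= - 975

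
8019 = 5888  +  2131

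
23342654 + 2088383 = 25431037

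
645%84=57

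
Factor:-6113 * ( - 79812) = 2^2*3^3*739^1*6113^1 = 487890756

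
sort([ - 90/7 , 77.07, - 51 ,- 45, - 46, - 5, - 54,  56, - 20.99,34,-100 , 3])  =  [ - 100, - 54, - 51, - 46, - 45, - 20.99 , - 90/7, - 5,3,34,  56, 77.07 ] 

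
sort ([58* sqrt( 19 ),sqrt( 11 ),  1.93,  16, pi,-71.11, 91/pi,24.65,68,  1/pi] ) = [ - 71.11, 1/pi,  1.93,pi,sqrt(11 ),16, 24.65, 91/pi, 68,58*sqrt( 19) ]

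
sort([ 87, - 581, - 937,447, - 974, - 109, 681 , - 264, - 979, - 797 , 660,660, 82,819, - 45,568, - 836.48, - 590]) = [- 979,-974,-937, - 836.48, - 797, - 590, - 581, - 264,  -  109 , - 45,82, 87, 447,568,660 , 660 , 681 , 819] 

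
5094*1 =5094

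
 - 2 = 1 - 3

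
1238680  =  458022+780658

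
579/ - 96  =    -  7 + 31/32 = -6.03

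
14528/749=19 + 297/749 = 19.40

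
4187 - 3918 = 269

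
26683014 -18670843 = 8012171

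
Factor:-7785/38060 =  - 9/44 = -  2^(- 2 )*3^2*11^( - 1)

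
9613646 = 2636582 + 6977064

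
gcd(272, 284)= 4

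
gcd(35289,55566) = 27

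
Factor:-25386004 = -2^2*7^1 * 61^1*89^1 * 167^1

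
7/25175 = 7/25175 = 0.00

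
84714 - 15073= 69641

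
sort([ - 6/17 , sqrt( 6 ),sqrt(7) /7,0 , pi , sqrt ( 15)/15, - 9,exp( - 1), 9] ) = [-9, - 6/17, 0,sqrt( 15) /15,exp( - 1), sqrt (7)/7, sqrt(6),  pi, 9 ] 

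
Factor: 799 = 17^1 * 47^1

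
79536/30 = 13256/5 = 2651.20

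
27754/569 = 27754/569 = 48.78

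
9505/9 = 9505/9 = 1056.11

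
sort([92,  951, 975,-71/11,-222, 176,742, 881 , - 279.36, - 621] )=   [-621,  -  279.36, - 222, - 71/11, 92 , 176, 742, 881, 951, 975]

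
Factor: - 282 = - 2^1 *3^1*47^1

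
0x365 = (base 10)869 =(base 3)1012012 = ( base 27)155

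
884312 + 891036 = 1775348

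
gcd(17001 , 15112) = 1889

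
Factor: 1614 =2^1 * 3^1*269^1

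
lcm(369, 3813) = 11439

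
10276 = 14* 734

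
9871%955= 321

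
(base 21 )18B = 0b1001101100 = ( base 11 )514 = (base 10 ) 620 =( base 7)1544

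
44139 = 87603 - 43464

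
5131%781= 445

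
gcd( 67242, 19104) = 6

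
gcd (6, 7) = 1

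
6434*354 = 2277636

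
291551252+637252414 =928803666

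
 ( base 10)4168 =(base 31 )4ae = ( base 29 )4RL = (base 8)10110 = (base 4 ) 1001020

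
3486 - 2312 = 1174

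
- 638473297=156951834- 795425131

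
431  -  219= 212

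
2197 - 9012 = -6815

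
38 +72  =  110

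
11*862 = 9482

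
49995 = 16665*3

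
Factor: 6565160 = 2^3*5^1*7^1*23447^1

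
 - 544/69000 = - 68/8625  =  - 0.01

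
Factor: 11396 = 2^2*7^1*11^1*37^1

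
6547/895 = 6547/895= 7.32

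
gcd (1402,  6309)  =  701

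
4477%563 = 536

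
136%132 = 4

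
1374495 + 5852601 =7227096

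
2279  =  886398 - 884119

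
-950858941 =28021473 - 978880414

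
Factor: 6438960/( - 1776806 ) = - 3219480/888403 =- 2^3*3^3 * 5^1*11^1*17^( - 1)*271^1*52259^( - 1) 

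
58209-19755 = 38454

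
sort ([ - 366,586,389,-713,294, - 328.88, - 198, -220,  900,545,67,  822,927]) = [ - 713, - 366,-328.88, - 220,-198 , 67,  294,389,545,586, 822,900,927] 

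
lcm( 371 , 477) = 3339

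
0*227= 0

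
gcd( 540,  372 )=12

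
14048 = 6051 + 7997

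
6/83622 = 1/13937 = 0.00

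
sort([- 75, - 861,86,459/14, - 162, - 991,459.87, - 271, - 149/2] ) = [ - 991, - 861, - 271,-162, - 75, -149/2,459/14, 86,  459.87] 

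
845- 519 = 326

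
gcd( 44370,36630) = 90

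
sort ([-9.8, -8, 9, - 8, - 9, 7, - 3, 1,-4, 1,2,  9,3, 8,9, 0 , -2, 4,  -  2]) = [-9.8,-9, - 8, - 8,-4,-3,-2, - 2, 0,1, 1, 2,3,  4, 7 , 8, 9, 9, 9]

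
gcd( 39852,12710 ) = 82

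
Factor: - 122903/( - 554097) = 3^( - 1)*11^1*19^( - 1 )*9721^( - 1 ) * 11173^1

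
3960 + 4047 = 8007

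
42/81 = 14/27= 0.52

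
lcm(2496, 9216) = 119808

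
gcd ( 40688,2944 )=16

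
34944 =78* 448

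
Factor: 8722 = 2^1*7^2*89^1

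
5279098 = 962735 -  - 4316363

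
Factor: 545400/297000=5^(-1) * 11^( - 1)*101^1 = 101/55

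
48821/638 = 48821/638 = 76.52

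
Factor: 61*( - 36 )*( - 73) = 160308 = 2^2*3^2 * 61^1*73^1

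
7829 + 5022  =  12851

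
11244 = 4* 2811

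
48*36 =1728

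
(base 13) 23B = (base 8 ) 604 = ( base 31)cg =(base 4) 12010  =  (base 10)388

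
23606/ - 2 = -11803 + 0/1 =- 11803.00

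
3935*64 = 251840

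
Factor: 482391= 3^2*7^1* 13^1*19^1*31^1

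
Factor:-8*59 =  - 2^3*59^1 = -472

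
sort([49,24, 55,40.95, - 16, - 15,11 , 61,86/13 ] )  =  [-16,-15, 86/13, 11 , 24,40.95, 49,55, 61 ]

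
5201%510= 101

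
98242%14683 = 10144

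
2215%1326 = 889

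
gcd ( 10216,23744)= 8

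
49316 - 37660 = 11656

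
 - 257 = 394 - 651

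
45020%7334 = 1016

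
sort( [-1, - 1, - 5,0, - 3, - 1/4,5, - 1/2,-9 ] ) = [ - 9, - 5, - 3,-1, - 1, - 1/2,  -  1/4,0,5] 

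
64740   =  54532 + 10208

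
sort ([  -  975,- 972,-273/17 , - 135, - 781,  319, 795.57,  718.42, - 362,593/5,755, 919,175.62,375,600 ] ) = [ - 975,-972, - 781, - 362,  -  135,- 273/17, 593/5,175.62, 319, 375, 600,  718.42,755, 795.57,919]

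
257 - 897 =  -640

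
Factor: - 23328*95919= -2237598432 = -2^5*3^7*31973^1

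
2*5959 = 11918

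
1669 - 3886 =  - 2217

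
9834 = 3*3278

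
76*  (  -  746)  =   - 56696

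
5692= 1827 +3865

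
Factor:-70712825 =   -  5^2*509^1 *5557^1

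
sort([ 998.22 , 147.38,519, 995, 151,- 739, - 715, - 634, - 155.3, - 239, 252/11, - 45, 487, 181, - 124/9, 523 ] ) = [ - 739,-715, - 634  , - 239, - 155.3, - 45, - 124/9, 252/11,147.38,151 , 181,487, 519, 523, 995, 998.22 ] 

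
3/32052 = 1/10684  =  0.00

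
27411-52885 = - 25474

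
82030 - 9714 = 72316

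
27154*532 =14445928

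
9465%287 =281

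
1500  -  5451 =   -  3951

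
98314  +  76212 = 174526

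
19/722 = 1/38= 0.03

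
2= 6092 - 6090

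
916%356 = 204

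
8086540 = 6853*1180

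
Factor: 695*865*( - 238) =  - 2^1* 5^2*7^1*17^1*139^1*173^1= - 143079650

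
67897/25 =67897/25= 2715.88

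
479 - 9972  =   - 9493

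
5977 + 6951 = 12928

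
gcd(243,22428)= 9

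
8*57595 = 460760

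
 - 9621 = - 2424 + -7197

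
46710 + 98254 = 144964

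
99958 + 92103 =192061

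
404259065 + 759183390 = 1163442455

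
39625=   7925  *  5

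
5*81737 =408685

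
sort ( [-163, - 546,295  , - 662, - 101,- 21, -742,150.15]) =[ - 742, - 662, - 546, - 163,  -  101, - 21, 150.15 , 295]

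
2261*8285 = 18732385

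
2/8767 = 2/8767  =  0.00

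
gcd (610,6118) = 2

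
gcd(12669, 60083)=1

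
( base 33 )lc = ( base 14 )385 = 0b1011000001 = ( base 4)23001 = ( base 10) 705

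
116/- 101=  - 116/101  =  - 1.15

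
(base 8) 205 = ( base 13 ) A3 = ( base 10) 133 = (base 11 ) 111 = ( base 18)77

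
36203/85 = 425 + 78/85  =  425.92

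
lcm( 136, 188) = 6392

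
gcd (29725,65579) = 1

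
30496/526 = 15248/263 = 57.98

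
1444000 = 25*57760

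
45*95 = 4275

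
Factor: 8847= 3^2*983^1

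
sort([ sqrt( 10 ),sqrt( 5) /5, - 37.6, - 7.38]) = [ - 37.6, - 7.38,sqrt(5) /5,sqrt(10 ) ] 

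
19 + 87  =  106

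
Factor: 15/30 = 1/2 = 2^ (-1) 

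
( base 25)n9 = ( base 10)584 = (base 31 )iq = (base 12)408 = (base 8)1110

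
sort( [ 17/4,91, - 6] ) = [ - 6,17/4 , 91] 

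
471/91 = 5  +  16/91 = 5.18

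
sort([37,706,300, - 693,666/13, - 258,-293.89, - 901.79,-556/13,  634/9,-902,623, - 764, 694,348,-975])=[ - 975, - 902,-901.79,-764,-693, -293.89,- 258, - 556/13,  37,666/13,634/9,300, 348, 623,694,706 ] 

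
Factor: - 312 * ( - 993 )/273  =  7944/7 =2^3* 3^1*7^ ( - 1) *331^1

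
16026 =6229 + 9797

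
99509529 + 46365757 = 145875286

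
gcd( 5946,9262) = 2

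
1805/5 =361  =  361.00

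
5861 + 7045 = 12906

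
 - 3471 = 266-3737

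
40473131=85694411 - 45221280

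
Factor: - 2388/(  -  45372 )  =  1/19 = 19^(-1) 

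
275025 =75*3667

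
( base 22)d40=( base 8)14354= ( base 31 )6JP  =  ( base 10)6380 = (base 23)C19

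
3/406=3/406  =  0.01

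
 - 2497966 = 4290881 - 6788847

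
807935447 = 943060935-135125488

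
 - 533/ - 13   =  41 + 0/1  =  41.00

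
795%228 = 111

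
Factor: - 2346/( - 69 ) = 34 = 2^1*17^1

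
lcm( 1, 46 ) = 46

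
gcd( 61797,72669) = 3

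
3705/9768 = 1235/3256 =0.38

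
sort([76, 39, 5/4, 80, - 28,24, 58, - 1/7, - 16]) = [-28,  -  16, - 1/7,  5/4, 24, 39 , 58, 76, 80]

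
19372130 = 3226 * 6005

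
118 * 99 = 11682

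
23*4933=113459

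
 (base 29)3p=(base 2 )1110000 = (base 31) 3J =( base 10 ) 112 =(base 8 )160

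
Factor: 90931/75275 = 5^ ( - 2)*3011^( -1)*90931^1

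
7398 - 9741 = -2343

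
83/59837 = 83/59837   =  0.00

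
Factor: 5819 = 11^1*23^2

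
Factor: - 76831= - 76831^1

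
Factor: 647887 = 17^1*23^1*1657^1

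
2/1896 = 1/948 = 0.00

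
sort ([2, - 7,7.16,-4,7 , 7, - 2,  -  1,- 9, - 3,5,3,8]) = [ - 9, - 7, - 4, - 3, - 2, - 1, 2,3,5,7,7, 7.16,8]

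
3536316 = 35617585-32081269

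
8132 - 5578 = 2554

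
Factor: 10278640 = 2^4*5^1 * 128483^1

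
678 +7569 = 8247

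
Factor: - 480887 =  - 11^1*43717^1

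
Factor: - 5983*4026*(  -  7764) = 2^3*3^2*11^1*31^1*61^1*193^1*647^1 = 187015800312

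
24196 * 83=2008268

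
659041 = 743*887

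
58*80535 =4671030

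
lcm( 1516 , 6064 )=6064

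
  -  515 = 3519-4034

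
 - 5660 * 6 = -33960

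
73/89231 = 73/89231 = 0.00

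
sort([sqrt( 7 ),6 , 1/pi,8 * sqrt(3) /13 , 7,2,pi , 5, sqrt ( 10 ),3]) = [1/pi,8*sqrt(3)/13, 2,sqrt ( 7),3 , pi, sqrt(10 ), 5,6, 7]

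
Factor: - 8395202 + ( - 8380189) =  - 16775391 =-3^1 * 283^1*19759^1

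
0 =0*8333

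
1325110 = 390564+934546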